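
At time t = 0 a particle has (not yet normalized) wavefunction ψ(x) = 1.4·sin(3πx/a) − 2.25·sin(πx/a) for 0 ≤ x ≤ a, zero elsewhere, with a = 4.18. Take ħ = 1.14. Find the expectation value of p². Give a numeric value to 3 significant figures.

2.37

p² ψ = −ħ² d²ψ/dx²; ⟨p²⟩ = −ħ² ∫ ψ*·ψ'' dx / ∫|ψ|² dx.
d²/dx² sin(jπx/a) = −(jπ/a)²·sin(jπx/a); on 0 ≤ x ≤ a, ∫sin²(jπx/a) dx = a/2 and ∫sin(jπx/a)·sin(lπx/a) dx = 0 for j ≠ l, so only diagonal terms survive in ∫|ψ|² and ∫ψ·ψ″; ∫ψ·ψ′ dx = [ψ²/2] between the walls = 0.
State is unnormalized: ∫|ψ|² dx = 14.677, and ∫ψ*·(−ħ² ψ'') dx = 34.832, so ⟨p²⟩ = 34.832 / 14.677.
⟨p²⟩ = 2.3732.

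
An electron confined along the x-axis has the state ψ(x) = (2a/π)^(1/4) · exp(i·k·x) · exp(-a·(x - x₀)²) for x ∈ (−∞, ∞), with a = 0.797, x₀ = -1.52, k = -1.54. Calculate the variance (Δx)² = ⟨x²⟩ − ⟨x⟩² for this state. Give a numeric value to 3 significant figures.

Compute ⟨x⟩ and ⟨x²⟩ separately, then (Δx)² = ⟨x²⟩ − ⟨x⟩².
Gaussian moments (u = x − x₀): ∫u^(2j)·e^(−2au²) du = (2j−1)!!/(4a)^j · √(π/(2a)), odd powers integrate to 0; here √(π/(2a)) = 1.4039.
⟨x⟩ = -1.5200 and ⟨x²⟩ = 2.6241.
(Δx)² = 2.6241 − (-1.5200)² = 0.31368.

0.314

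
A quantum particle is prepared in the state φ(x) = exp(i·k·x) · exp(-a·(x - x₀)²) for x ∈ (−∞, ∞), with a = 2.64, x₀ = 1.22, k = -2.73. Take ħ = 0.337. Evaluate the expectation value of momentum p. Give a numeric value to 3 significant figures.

-0.920

p φ = −iħ dφ/dx; then ⟨p⟩ = ∫ φ*·(pφ) dx / ∫|φ|² dx.
Gaussian moments (u = x − x₀): ∫u^(2j)·e^(−2au²) du = (2j−1)!!/(4a)^j · √(π/(2a)), odd powers integrate to 0; here √(π/(2a)) = 0.77136. Derivatives: φ′ = (ik − 2au)·φ, φ″ = ((ik − 2au)² − 2a)·φ; the odd-in-u pieces drop out.
State is unnormalized: ∫|φ|² dx = 0.77136, and ∫φ*·(−iħ φ') dx = -0.70966, so ⟨p⟩ = -0.70966 / 0.77136.
⟨p⟩ = -0.92001.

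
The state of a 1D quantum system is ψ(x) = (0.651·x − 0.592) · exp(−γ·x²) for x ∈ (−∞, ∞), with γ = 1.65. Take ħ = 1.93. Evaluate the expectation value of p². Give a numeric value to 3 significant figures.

p² ψ = −ħ² d²ψ/dx²; ⟨p²⟩ = −ħ² ∫ ψ*·ψ'' dx / ∫|ψ|² dx.
Expand each integrand as polynomial × e^(−2γx²) and use ∫x^(2j)·e^(−2γx²) dx = (2j−1)!!/(4γ)^j · √(π/(2γ)), odd powers → 0; here √(π/(2γ)) = 0.97570. Differentiate with the product rule, d/dx e^(−γx²) = −2γx·e^(−γx²).
State is unnormalized: ∫|ψ|² dx = 0.40460, and ∫ψ*·(−ħ² ψ'') dx = 3.2568, so ⟨p²⟩ = 3.2568 / 0.40460.
⟨p²⟩ = 8.0495.

8.05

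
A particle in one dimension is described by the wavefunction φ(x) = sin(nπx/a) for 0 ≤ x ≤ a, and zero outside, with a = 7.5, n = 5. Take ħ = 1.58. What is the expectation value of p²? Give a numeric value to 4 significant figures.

p² φ = −ħ² d²φ/dx²; ⟨p²⟩ = −ħ² ∫ φ*·φ'' dx / ∫|φ|² dx.
d/dx sin(nπx/a) = (nπ/a)·cos(nπx/a) and d²/dx² sin(nπx/a) = −(nπ/a)²·sin(nπx/a); on 0 ≤ x ≤ a, ∫sin²(nπx/a) dx = a/2 and ∫sin(nπx/a)·cos(nπx/a) dx = 0.
State is unnormalized: ∫|φ|² dx = 3.7500, and ∫φ*·(−ħ² φ'') dx = 41.064, so ⟨p²⟩ = 41.064 / 3.7500.
⟨p²⟩ = 10.950.

10.95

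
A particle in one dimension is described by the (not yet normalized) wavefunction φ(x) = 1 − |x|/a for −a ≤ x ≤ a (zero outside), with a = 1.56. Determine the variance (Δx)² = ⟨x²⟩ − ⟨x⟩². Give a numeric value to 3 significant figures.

Compute ⟨x⟩ and ⟨x²⟩ separately, then (Δx)² = ⟨x²⟩ − ⟨x⟩².
φ is even, so ∫ over [−a, a] = 2∫₀ᵃ with φ = 1 − x/a there: ∫₀ᵃ (1 − x/a)² dx = a/3, ∫₀ᵃ x²(1 − x/a)² dx = a³/30, ∫₀ᵃ x⁴(1 − x/a)² dx = a⁵/105.
Normalization: ∫|φ|² dx = 1.0400.
⟨x⟩ = 0.0000 and ⟨x²⟩ = 0.24336.
(Δx)² = 0.24336 − (0.0000)² = 0.24336.

0.243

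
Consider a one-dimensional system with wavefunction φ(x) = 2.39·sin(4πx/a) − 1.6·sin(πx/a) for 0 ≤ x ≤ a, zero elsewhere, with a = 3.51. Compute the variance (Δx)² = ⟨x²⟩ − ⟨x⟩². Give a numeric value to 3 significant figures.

0.804

Compute ⟨x⟩ and ⟨x²⟩ separately, then (Δx)² = ⟨x²⟩ − ⟨x⟩².
On 0 ≤ x ≤ a (j ≠ l): ∫sin²(jπx/a) dx = a/2, ∫sin(jπx/a)·sin(lπx/a) dx = 0; diagonal moments ∫x·sin²(jπx/a) dx = a²/4, ∫x²·sin²(jπx/a) dx = a³·(1/6 − 1/(4j²π²)); cross terms ∫x·sin(jπx/a)·sin(lπx/a) dx = 0 for j + l even and −4jla²/(π²(j² − l²)²) for j + l odd, ∫x²·sin(jπx/a)·sin(lπx/a) dx = (−1)^(j+l)·4jla³/(π²(j² − l²)²); higher powers the same way via product-to-sum and parts.
Normalization: ∫|φ|² dx = 14.518.
⟨x⟩ = 1.8018 and ⟨x²⟩ = 4.0507.
(Δx)² = 4.0507 − (1.8018)² = 0.80440.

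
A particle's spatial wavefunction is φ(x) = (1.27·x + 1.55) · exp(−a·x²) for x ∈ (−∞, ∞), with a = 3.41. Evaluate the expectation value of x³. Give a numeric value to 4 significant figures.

⟨x³⟩ = ∫ x³·|φ|² dx / ∫|φ|² dx (integrals over the domain).
Expand each integrand as polynomial × e^(−2ax²) and use ∫x^(2j)·e^(−2ax²) dx = (2j−1)!!/(4a)^j · √(π/(2a)), odd powers → 0; here √(π/(2a)) = 0.67871.
State is unnormalized: ∫|φ|² dx = 1.7109, and ∫φ*·x³·φ dx = 0.043086, so ⟨x³⟩ = 0.043086 / 1.7109.
⟨x³⟩ = 0.025184.

0.02518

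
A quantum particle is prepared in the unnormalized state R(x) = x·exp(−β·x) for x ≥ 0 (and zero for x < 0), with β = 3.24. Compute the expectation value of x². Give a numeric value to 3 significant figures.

0.286

⟨x²⟩ = ∫ x²·|R|² dx / ∫|R|² dx (integrals over the domain).
Every integrand reduces to terms xʲ·e^(−2βx) on [0, ∞); use ∫₀^∞ xʲ·e^(−2βx) dx = j!/(2β)^(j+1).
State is unnormalized: ∫|R|² dx = 0.0073503, and ∫R*·x²·R dx = 0.0021006, so ⟨x²⟩ = 0.0021006 / 0.0073503.
⟨x²⟩ = 0.28578.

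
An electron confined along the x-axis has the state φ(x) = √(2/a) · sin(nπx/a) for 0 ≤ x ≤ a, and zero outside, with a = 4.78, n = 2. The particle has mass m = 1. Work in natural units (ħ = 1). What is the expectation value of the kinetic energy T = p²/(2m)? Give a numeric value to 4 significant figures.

T = −(ħ²/2m) d²/dx², so ⟨T⟩ = −(ħ²/2m) ∫ φ*·φ'' dx; with m = 1.
d/dx sin(nπx/a) = (nπ/a)·cos(nπx/a) and d²/dx² sin(nπx/a) = −(nπ/a)²·sin(nπx/a); on 0 ≤ x ≤ a, ∫sin²(nπx/a) dx = a/2 and ∫sin(nπx/a)·cos(nπx/a) dx = 0.
⟨T⟩ = 0.86392.

0.8639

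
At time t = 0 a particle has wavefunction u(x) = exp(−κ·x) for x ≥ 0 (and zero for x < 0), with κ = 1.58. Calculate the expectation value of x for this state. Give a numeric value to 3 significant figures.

0.316

⟨x⟩ = ∫ x·|u|² dx / ∫|u|² dx (integrals over the domain).
Every integrand reduces to terms xʲ·e^(−2κx) on [0, ∞); use ∫₀^∞ xʲ·e^(−2κx) dx = j!/(2κ)^(j+1).
State is unnormalized: ∫|u|² dx = 0.31646, and ∫u*·x·u dx = 0.10014, so ⟨x⟩ = 0.10014 / 0.31646.
⟨x⟩ = 0.31646.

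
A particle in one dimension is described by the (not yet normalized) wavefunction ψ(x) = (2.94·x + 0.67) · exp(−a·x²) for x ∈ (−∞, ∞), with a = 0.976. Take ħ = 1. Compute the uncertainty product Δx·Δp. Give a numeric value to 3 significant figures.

Δx = √(⟨x²⟩−⟨x⟩²), Δp = √(⟨p²⟩−⟨p⟩²).
Expand each integrand as polynomial × e^(−2ax²) and use ∫x^(2j)·e^(−2ax²) dx = (2j−1)!!/(4a)^j · √(π/(2a)), odd powers → 0; here √(π/(2a)) = 1.2686. Differentiate with the product rule, d/dx e^(−ax²) = −2ax·e^(−ax²).
Normalization: ∫|ψ|² dx = 3.3783.
⟨x⟩ = 0.37895, ⟨x²⟩ = 0.68208 ⇒ Δx = 0.73381.
⟨p⟩ = 0.0000, ⟨p²⟩ = 2.5989 ⇒ Δp = 1.6121.
Δx·Δp = 1.1830.

1.18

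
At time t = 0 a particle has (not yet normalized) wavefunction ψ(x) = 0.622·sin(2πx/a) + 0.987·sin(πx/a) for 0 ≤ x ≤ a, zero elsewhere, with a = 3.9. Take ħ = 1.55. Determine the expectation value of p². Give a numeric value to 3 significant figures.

2.89

p² ψ = −ħ² d²ψ/dx²; ⟨p²⟩ = −ħ² ∫ ψ*·ψ'' dx / ∫|ψ|² dx.
d²/dx² sin(jπx/a) = −(jπ/a)²·sin(jπx/a); on 0 ≤ x ≤ a, ∫sin²(jπx/a) dx = a/2 and ∫sin(jπx/a)·sin(lπx/a) dx = 0 for j ≠ l, so only diagonal terms survive in ∫|ψ|² and ∫ψ·ψ″; ∫ψ·ψ′ dx = [ψ²/2] between the walls = 0.
State is unnormalized: ∫|ψ|² dx = 2.6541, and ∫ψ*·(−ħ² ψ'') dx = 7.6659, so ⟨p²⟩ = 7.6659 / 2.6541.
⟨p²⟩ = 2.8884.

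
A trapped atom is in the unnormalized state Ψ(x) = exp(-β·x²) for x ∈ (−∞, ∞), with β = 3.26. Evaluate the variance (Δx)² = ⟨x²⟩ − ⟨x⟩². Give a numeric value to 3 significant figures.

Compute ⟨x⟩ and ⟨x²⟩ separately, then (Δx)² = ⟨x²⟩ − ⟨x⟩².
Gaussian moments: ∫x^(2j)·e^(−2βx²) dx = (2j−1)!!/(4β)^j · √(π/(2β)), odd powers integrate to 0; here √(π/(2β)) = 0.69415.
Normalization: ∫|Ψ|² dx = 0.69415.
⟨x⟩ = 0.0000 and ⟨x²⟩ = 0.076687.
(Δx)² = 0.076687 − (0.0000)² = 0.076687.

0.0767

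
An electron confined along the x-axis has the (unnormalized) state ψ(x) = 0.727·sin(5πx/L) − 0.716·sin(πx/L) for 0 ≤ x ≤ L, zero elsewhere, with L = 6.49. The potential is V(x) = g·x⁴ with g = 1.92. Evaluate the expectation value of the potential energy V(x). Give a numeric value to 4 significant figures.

⟨V⟩ = ∫ V(x)·|ψ|² dx / ∫|ψ|² dx.
On 0 ≤ x ≤ L (j ≠ l): ∫sin²(jπx/L) dx = L/2, ∫sin(jπx/L)·sin(lπx/L) dx = 0; diagonal moments ∫x·sin²(jπx/L) dx = L²/4, ∫x²·sin²(jπx/L) dx = L³·(1/6 − 1/(4j²π²)); cross terms ∫x·sin(jπx/L)·sin(lπx/L) dx = 0 for j + l even and −4jlL²/(π²(j² − l²)²) for j + l odd, ∫x²·sin(jπx/L)·sin(lπx/L) dx = (−1)^(j+l)·4jlL³/(π²(j² − l²)²); higher powers the same way via product-to-sum and parts.
State is unnormalized: ∫|ψ|² dx = 3.3786, and ∫ψ*·V(x)·ψ dx = 1638.3, so ⟨V⟩ = 1638.3 / 3.3786.
⟨V⟩ = 484.89.

484.9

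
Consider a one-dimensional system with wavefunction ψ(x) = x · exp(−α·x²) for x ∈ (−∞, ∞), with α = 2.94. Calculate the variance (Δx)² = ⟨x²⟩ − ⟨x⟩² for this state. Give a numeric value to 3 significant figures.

Compute ⟨x⟩ and ⟨x²⟩ separately, then (Δx)² = ⟨x²⟩ − ⟨x⟩².
Expand each integrand as polynomial × e^(−2αx²) and use ∫x^(2j)·e^(−2αx²) dx = (2j−1)!!/(4α)^j · √(π/(2α)), odd powers → 0; here √(π/(2α)) = 0.73095.
Normalization: ∫|ψ|² dx = 0.062155.
⟨x⟩ = 0.0000 and ⟨x²⟩ = 0.25510.
(Δx)² = 0.25510 − (0.0000)² = 0.25510.

0.255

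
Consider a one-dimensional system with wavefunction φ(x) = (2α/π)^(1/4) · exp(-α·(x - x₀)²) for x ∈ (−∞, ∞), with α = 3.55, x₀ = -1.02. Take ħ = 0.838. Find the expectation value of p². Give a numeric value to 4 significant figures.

2.493

p² φ = −ħ² d²φ/dx²; ⟨p²⟩ = −ħ² ∫ φ*·φ'' dx.
Gaussian moments (u = x − x₀): ∫u^(2j)·e^(−2αu²) du = (2j−1)!!/(4α)^j · √(π/(2α)), odd powers integrate to 0; here √(π/(2α)) = 0.66519. Derivatives: d/dx e^(−αu²) = −2αu·e^(−αu²), d²/dx² e^(−αu²) = (4α²u² − 2α)·e^(−αu²).
⟨p²⟩ = 2.4930.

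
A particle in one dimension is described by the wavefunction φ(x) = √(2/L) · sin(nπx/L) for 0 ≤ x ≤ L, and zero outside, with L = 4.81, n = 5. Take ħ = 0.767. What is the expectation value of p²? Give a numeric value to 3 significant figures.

6.27

p² φ = −ħ² d²φ/dx²; ⟨p²⟩ = −ħ² ∫ φ*·φ'' dx.
d/dx sin(nπx/L) = (nπ/L)·cos(nπx/L) and d²/dx² sin(nπx/L) = −(nπ/L)²·sin(nπx/L); on 0 ≤ x ≤ L, ∫sin²(nπx/L) dx = L/2 and ∫sin(nπx/L)·cos(nπx/L) dx = 0.
⟨p²⟩ = 6.2739.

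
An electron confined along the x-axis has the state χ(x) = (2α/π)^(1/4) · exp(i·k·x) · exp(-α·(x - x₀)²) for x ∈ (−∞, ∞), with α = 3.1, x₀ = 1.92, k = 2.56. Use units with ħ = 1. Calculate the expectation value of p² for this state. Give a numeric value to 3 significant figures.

9.65

p² χ = −ħ² d²χ/dx²; ⟨p²⟩ = −ħ² ∫ χ*·χ'' dx.
Gaussian moments (u = x − x₀): ∫u^(2j)·e^(−2αu²) du = (2j−1)!!/(4α)^j · √(π/(2α)), odd powers integrate to 0; here √(π/(2α)) = 0.71183. Derivatives: χ′ = (ik − 2αu)·χ, χ″ = ((ik − 2αu)² − 2α)·χ; the odd-in-u pieces drop out.
⟨p²⟩ = 9.6536.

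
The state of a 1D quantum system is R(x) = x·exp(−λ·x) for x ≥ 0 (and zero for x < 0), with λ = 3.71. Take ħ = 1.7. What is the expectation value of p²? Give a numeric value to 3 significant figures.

39.8

p² R = −ħ² d²R/dx²; ⟨p²⟩ = −ħ² ∫ R*·R'' dx / ∫|R|² dx.
Differentiate x·exp(−λ·x) with the product rule; every integrand then reduces to terms xʲ·e^(−2λx) on [0, ∞), with ∫₀^∞ xʲ·e^(−2λx) dx = j!/(2λ)^(j+1).
State is unnormalized: ∫|R|² dx = 0.0048957, and ∫R*·(−ħ² R'') dx = 0.19474, so ⟨p²⟩ = 0.19474 / 0.0048957.
⟨p²⟩ = 39.778.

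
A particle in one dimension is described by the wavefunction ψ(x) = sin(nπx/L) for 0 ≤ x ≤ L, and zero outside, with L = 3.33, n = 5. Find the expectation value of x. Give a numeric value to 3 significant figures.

1.67

⟨x⟩ = ∫ x·|ψ|² dx / ∫|ψ|² dx (integrals over the domain).
With sin²θ = (1 − cos2θ)/2 on 0 ≤ x ≤ L: ∫sin²(nπx/L) dx = L/2, ∫x·sin²(nπx/L) dx = L²/4, ∫x²·sin²(nπx/L) dx = L³·(1/6 − 1/(4n²π²)); higher powers xᵏ the same way, integrating xᵏ·cos(2nπx/L) by parts.
State is unnormalized: ∫|ψ|² dx = 1.6650, and ∫ψ*·x·ψ dx = 2.7722, so ⟨x⟩ = 2.7722 / 1.6650.
⟨x⟩ = 1.6650.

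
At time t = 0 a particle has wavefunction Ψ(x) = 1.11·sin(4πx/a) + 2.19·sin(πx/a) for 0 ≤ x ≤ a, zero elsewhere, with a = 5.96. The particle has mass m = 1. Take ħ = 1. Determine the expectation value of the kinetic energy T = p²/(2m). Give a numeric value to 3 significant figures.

0.565

T = −(ħ²/2m) d²/dx², so ⟨T⟩ = −(ħ²/2m) ∫ Ψ*·Ψ'' dx / ∫|Ψ|² dx; with m = 1.
d²/dx² sin(jπx/a) = −(jπ/a)²·sin(jπx/a); on 0 ≤ x ≤ a, ∫sin²(jπx/a) dx = a/2 and ∫sin(jπx/a)·sin(lπx/a) dx = 0 for j ≠ l, so only diagonal terms survive in ∫|Ψ|² and ∫Ψ·Ψ″; ∫Ψ·Ψ′ dx = [Ψ²/2] between the walls = 0.
State is unnormalized: ∫|Ψ|² dx = 17.964, and ∫Ψ*·(−ħ²/2m · Ψ'') dx = 10.147, so ⟨T⟩ = 10.147 / 17.964.
⟨T⟩ = 0.56484.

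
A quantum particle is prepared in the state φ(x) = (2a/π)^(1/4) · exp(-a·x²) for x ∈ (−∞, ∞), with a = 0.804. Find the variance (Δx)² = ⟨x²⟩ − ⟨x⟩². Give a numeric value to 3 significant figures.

Compute ⟨x⟩ and ⟨x²⟩ separately, then (Δx)² = ⟨x²⟩ − ⟨x⟩².
Gaussian moments: ∫x^(2j)·e^(−2ax²) dx = (2j−1)!!/(4a)^j · √(π/(2a)), odd powers integrate to 0; here √(π/(2a)) = 1.3978.
⟨x⟩ = 0.0000 and ⟨x²⟩ = 0.31095.
(Δx)² = 0.31095 − (0.0000)² = 0.31095.

0.311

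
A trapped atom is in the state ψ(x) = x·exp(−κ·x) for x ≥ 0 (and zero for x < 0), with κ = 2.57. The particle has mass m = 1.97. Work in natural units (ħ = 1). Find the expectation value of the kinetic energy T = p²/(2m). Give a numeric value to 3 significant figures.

1.68

T = −(ħ²/2m) d²/dx², so ⟨T⟩ = −(ħ²/2m) ∫ ψ*·ψ'' dx / ∫|ψ|² dx; with m = 1.97.
Differentiate x·exp(−κ·x) with the product rule; every integrand then reduces to terms xʲ·e^(−2κx) on [0, ∞), with ∫₀^∞ xʲ·e^(−2κx) dx = j!/(2κ)^(j+1).
State is unnormalized: ∫|ψ|² dx = 0.014728, and ∫ψ*·(−ħ²/2m · ψ'') dx = 0.024689, so ⟨T⟩ = 0.024689 / 0.014728.
⟨T⟩ = 1.6764.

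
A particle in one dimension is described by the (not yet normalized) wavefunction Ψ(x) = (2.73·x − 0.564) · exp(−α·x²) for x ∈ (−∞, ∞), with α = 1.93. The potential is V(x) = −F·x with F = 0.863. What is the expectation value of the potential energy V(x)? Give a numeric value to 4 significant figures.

0.2682

⟨V⟩ = ∫ V(x)·|Ψ|² dx / ∫|Ψ|² dx.
Expand each integrand as polynomial × e^(−2αx²) and use ∫x^(2j)·e^(−2αx²) dx = (2j−1)!!/(4α)^j · √(π/(2α)), odd powers → 0; here √(π/(2α)) = 0.90216.
State is unnormalized: ∫|Ψ|² dx = 1.1579, and ∫Ψ*·V(x)·Ψ dx = 0.31056, so ⟨V⟩ = 0.31056 / 1.1579.
⟨V⟩ = 0.26821.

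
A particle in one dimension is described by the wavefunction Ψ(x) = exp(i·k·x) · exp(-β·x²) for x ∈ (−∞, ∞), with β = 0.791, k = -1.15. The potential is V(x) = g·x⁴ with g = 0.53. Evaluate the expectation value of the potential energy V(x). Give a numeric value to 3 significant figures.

0.159

⟨V⟩ = ∫ V(x)·|Ψ|² dx / ∫|Ψ|² dx.
Gaussian moments: ∫x^(2j)·e^(−2βx²) dx = (2j−1)!!/(4β)^j · √(π/(2β)), odd powers integrate to 0; here √(π/(2β)) = 1.4092.
State is unnormalized: ∫|Ψ|² dx = 1.4092, and ∫Ψ*·V(x)·Ψ dx = 0.22382, so ⟨V⟩ = 0.22382 / 1.4092.
⟨V⟩ = 0.15883.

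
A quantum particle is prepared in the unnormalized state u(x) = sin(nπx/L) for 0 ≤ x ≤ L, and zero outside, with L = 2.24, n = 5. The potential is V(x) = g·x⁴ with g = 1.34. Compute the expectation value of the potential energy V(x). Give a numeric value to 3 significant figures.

⟨V⟩ = ∫ V(x)·|u|² dx / ∫|u|² dx.
With sin²θ = (1 − cos2θ)/2 on 0 ≤ x ≤ L: ∫sin²(nπx/L) dx = L/2, ∫x·sin²(nπx/L) dx = L²/4, ∫x²·sin²(nπx/L) dx = L³·(1/6 − 1/(4n²π²)); higher powers xᵏ the same way, integrating xᵏ·cos(2nπx/L) by parts.
State is unnormalized: ∫|u|² dx = 1.1200, and ∫u*·V(x)·u dx = 7.4047, so ⟨V⟩ = 7.4047 / 1.1200.
⟨V⟩ = 6.6114.

6.61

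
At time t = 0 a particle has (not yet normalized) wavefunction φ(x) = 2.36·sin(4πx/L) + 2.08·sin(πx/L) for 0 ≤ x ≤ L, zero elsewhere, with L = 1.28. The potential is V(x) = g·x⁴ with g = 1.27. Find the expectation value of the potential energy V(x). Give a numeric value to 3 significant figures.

⟨V⟩ = ∫ V(x)·|φ|² dx / ∫|φ|² dx.
On 0 ≤ x ≤ L (j ≠ l): ∫sin²(jπx/L) dx = L/2, ∫sin(jπx/L)·sin(lπx/L) dx = 0; diagonal moments ∫x·sin²(jπx/L) dx = L²/4, ∫x²·sin²(jπx/L) dx = L³·(1/6 − 1/(4j²π²)); cross terms ∫x·sin(jπx/L)·sin(lπx/L) dx = 0 for j + l even and −4jlL²/(π²(j² − l²)²) for j + l odd, ∫x²·sin(jπx/L)·sin(lπx/L) dx = (−1)^(j+l)·4jlL³/(π²(j² − l²)²); higher powers the same way via product-to-sum and parts.
State is unnormalized: ∫|φ|² dx = 6.3334, and ∫φ*·V(x)·φ dx = 2.8704, so ⟨V⟩ = 2.8704 / 6.3334.
⟨V⟩ = 0.45321.

0.453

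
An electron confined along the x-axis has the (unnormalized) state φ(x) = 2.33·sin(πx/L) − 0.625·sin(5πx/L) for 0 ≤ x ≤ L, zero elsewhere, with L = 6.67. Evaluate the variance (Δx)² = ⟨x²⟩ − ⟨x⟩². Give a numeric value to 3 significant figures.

Compute ⟨x⟩ and ⟨x²⟩ separately, then (Δx)² = ⟨x²⟩ − ⟨x⟩².
On 0 ≤ x ≤ L (j ≠ l): ∫sin²(jπx/L) dx = L/2, ∫sin(jπx/L)·sin(lπx/L) dx = 0; diagonal moments ∫x·sin²(jπx/L) dx = L²/4, ∫x²·sin²(jπx/L) dx = L³·(1/6 − 1/(4j²π²)); cross terms ∫x·sin(jπx/L)·sin(lπx/L) dx = 0 for j + l even and −4jlL²/(π²(j² − l²)²) for j + l odd, ∫x²·sin(jπx/L)·sin(lπx/L) dx = (−1)^(j+l)·4jlL³/(π²(j² − l²)²); higher powers the same way via product-to-sum and parts.
Normalization: ∫|φ|² dx = 19.408.
⟨x⟩ = 3.3350 and ⟨x²⟩ = 12.564.
(Δx)² = 12.564 − (3.3350)² = 1.4421.

1.44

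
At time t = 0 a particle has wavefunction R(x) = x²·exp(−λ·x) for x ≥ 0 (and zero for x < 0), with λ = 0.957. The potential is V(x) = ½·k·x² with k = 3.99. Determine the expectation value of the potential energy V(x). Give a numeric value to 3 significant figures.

⟨V⟩ = ∫ V(x)·|R|² dx / ∫|R|² dx.
Every integrand reduces to terms xʲ·e^(−2λx) on [0, ∞); use ∫₀^∞ xʲ·e^(−2λx) dx = j!/(2λ)^(j+1).
State is unnormalized: ∫|R|² dx = 0.93433, and ∫R*·V(x)·R dx = 15.264, so ⟨V⟩ = 15.264 / 0.93433.
⟨V⟩ = 16.337.

16.3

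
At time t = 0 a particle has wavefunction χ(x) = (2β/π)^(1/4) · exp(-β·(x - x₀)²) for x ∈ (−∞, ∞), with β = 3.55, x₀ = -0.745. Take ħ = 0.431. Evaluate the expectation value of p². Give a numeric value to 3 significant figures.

0.659

p² χ = −ħ² d²χ/dx²; ⟨p²⟩ = −ħ² ∫ χ*·χ'' dx.
Gaussian moments (u = x − x₀): ∫u^(2j)·e^(−2βu²) du = (2j−1)!!/(4β)^j · √(π/(2β)), odd powers integrate to 0; here √(π/(2β)) = 0.66519. Derivatives: d/dx e^(−βu²) = −2βu·e^(−βu²), d²/dx² e^(−βu²) = (4β²u² − 2β)·e^(−βu²).
⟨p²⟩ = 0.65945.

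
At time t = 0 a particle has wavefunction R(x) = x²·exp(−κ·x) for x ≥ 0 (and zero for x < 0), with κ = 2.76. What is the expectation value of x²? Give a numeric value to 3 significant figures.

0.985

⟨x²⟩ = ∫ x²·|R|² dx / ∫|R|² dx (integrals over the domain).
Every integrand reduces to terms xʲ·e^(−2κx) on [0, ∞); use ∫₀^∞ xʲ·e^(−2κx) dx = j!/(2κ)^(j+1).
State is unnormalized: ∫|R|² dx = 0.0046829, and ∫R*·x²·R dx = 0.0046106, so ⟨x²⟩ = 0.0046106 / 0.0046829.
⟨x²⟩ = 0.98456.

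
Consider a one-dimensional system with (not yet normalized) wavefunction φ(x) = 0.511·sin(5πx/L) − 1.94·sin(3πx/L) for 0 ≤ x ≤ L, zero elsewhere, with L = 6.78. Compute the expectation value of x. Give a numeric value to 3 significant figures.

⟨x⟩ = ∫ x·|φ|² dx / ∫|φ|² dx (integrals over the domain).
On 0 ≤ x ≤ L (j ≠ l): ∫sin²(jπx/L) dx = L/2, ∫sin(jπx/L)·sin(lπx/L) dx = 0; diagonal moments ∫x·sin²(jπx/L) dx = L²/4, ∫x²·sin²(jπx/L) dx = L³·(1/6 − 1/(4j²π²)); cross terms ∫x·sin(jπx/L)·sin(lπx/L) dx = 0 for j + l even and −4jlL²/(π²(j² − l²)²) for j + l odd, ∫x²·sin(jπx/L)·sin(lπx/L) dx = (−1)^(j+l)·4jlL³/(π²(j² − l²)²); higher powers the same way via product-to-sum and parts.
State is unnormalized: ∫|φ|² dx = 13.644, and ∫φ*·x·φ dx = 46.252, so ⟨x⟩ = 46.252 / 13.644.
⟨x⟩ = 3.3900.

3.39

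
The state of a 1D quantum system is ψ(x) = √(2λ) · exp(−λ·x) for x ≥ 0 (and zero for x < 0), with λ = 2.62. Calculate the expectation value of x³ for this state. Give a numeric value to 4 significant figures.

0.04170

⟨x³⟩ = ∫ x³·|ψ|² dx (integrals over the domain).
Every integrand reduces to terms xʲ·e^(−2λx) on [0, ∞); use ∫₀^∞ xʲ·e^(−2λx) dx = j!/(2λ)^(j+1).
⟨x³⟩ = 0.041702.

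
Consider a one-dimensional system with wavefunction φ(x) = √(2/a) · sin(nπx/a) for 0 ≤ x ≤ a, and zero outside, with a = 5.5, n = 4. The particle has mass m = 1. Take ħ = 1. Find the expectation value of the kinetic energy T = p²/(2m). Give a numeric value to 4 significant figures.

T = −(ħ²/2m) d²/dx², so ⟨T⟩ = −(ħ²/2m) ∫ φ*·φ'' dx; with m = 1.
d/dx sin(nπx/a) = (nπ/a)·cos(nπx/a) and d²/dx² sin(nπx/a) = −(nπ/a)²·sin(nπx/a); on 0 ≤ x ≤ a, ∫sin²(nπx/a) dx = a/2 and ∫sin(nπx/a)·cos(nπx/a) dx = 0.
⟨T⟩ = 2.6101.

2.610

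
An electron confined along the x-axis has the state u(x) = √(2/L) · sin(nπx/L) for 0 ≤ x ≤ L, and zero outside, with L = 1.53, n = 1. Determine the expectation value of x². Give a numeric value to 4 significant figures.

⟨x²⟩ = ∫ x²·|u|² dx (integrals over the domain).
With sin²θ = (1 − cos2θ)/2 on 0 ≤ x ≤ L: ∫sin²(nπx/L) dx = L/2, ∫x·sin²(nπx/L) dx = L²/4, ∫x²·sin²(nπx/L) dx = L³·(1/6 − 1/(4n²π²)); higher powers xᵏ the same way, integrating xᵏ·cos(2nπx/L) by parts.
⟨x²⟩ = 0.66171.

0.6617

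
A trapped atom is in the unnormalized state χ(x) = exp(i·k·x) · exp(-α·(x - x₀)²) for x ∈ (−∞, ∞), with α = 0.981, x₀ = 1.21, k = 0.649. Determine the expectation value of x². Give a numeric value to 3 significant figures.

⟨x²⟩ = ∫ x²·|χ|² dx / ∫|χ|² dx (integrals over the domain).
Gaussian moments (u = x − x₀): ∫u^(2j)·e^(−2αu²) du = (2j−1)!!/(4α)^j · √(π/(2α)), odd powers integrate to 0; here √(π/(2α)) = 1.2654.
State is unnormalized: ∫|χ|² dx = 1.2654, and ∫χ*·x²·χ dx = 2.1751, so ⟨x²⟩ = 2.1751 / 1.2654.
⟨x²⟩ = 1.7189.

1.72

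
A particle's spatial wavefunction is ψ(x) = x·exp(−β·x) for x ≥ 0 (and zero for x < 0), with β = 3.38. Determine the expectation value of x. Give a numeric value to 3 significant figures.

⟨x⟩ = ∫ x·|ψ|² dx / ∫|ψ|² dx (integrals over the domain).
Every integrand reduces to terms xʲ·e^(−2βx) on [0, ∞); use ∫₀^∞ xʲ·e^(−2βx) dx = j!/(2β)^(j+1).
State is unnormalized: ∫|ψ|² dx = 0.0064743, and ∫ψ*·x·ψ dx = 0.0028732, so ⟨x⟩ = 0.0028732 / 0.0064743.
⟨x⟩ = 0.44379.

0.444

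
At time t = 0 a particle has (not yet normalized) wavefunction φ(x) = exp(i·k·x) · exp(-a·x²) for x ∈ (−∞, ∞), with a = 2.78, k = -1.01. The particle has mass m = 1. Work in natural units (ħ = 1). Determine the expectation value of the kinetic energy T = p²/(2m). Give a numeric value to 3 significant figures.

T = −(ħ²/2m) d²/dx², so ⟨T⟩ = −(ħ²/2m) ∫ φ*·φ'' dx / ∫|φ|² dx; with m = 1.
Gaussian moments: ∫x^(2j)·e^(−2ax²) dx = (2j−1)!!/(4a)^j · √(π/(2a)), odd powers integrate to 0; here √(π/(2a)) = 0.75169. Derivatives: φ′ = (ik − 2ax)·φ, φ″ = ((ik − 2ax)² − 2a)·φ; the odd-in-x pieces drop out.
State is unnormalized: ∫|φ|² dx = 0.75169, and ∫φ*·(−ħ²/2m · φ'') dx = 1.4282, so ⟨T⟩ = 1.4282 / 0.75169.
⟨T⟩ = 1.9001.

1.90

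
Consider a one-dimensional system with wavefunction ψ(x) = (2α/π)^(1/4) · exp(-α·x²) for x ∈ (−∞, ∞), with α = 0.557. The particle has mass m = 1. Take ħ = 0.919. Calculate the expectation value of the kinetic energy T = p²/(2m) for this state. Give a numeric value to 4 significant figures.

0.2352

T = −(ħ²/2m) d²/dx², so ⟨T⟩ = −(ħ²/2m) ∫ ψ*·ψ'' dx; with m = 1.
Gaussian moments: ∫x^(2j)·e^(−2αx²) dx = (2j−1)!!/(4α)^j · √(π/(2α)), odd powers integrate to 0; here √(π/(2α)) = 1.6793. Derivatives: d/dx e^(−αx²) = −2αx·e^(−αx²), d²/dx² e^(−αx²) = (4α²x² − 2α)·e^(−αx²).
⟨T⟩ = 0.23521.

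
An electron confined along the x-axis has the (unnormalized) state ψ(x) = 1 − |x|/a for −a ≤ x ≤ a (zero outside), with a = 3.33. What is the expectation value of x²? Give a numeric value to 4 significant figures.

1.109

⟨x²⟩ = ∫ x²·|ψ|² dx / ∫|ψ|² dx (integrals over the domain).
ψ is even, so ∫ over [−a, a] = 2∫₀ᵃ with ψ = 1 − x/a there: ∫₀ᵃ (1 − x/a)² dx = a/3, ∫₀ᵃ x²(1 − x/a)² dx = a³/30, ∫₀ᵃ x⁴(1 − x/a)² dx = a⁵/105.
State is unnormalized: ∫|ψ|² dx = 2.2200, and ∫ψ*·x²·ψ dx = 2.4617, so ⟨x²⟩ = 2.4617 / 2.2200.
⟨x²⟩ = 1.1089.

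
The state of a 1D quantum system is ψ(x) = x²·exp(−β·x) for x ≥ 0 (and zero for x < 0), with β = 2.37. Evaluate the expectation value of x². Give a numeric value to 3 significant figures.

⟨x²⟩ = ∫ x²·|ψ|² dx / ∫|ψ|² dx (integrals over the domain).
Every integrand reduces to terms xʲ·e^(−2βx) on [0, ∞); use ∫₀^∞ xʲ·e^(−2βx) dx = j!/(2β)^(j+1).
State is unnormalized: ∫|ψ|² dx = 0.010030, and ∫ψ*·x²·ψ dx = 0.013393, so ⟨x²⟩ = 0.013393 / 0.010030.
⟨x²⟩ = 1.3353.

1.34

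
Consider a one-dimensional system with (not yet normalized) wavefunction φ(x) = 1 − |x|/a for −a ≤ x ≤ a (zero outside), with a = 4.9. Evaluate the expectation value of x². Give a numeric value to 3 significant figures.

2.40

⟨x²⟩ = ∫ x²·|φ|² dx / ∫|φ|² dx (integrals over the domain).
φ is even, so ∫ over [−a, a] = 2∫₀ᵃ with φ = 1 − x/a there: ∫₀ᵃ (1 − x/a)² dx = a/3, ∫₀ᵃ x²(1 − x/a)² dx = a³/30, ∫₀ᵃ x⁴(1 − x/a)² dx = a⁵/105.
State is unnormalized: ∫|φ|² dx = 3.2667, and ∫φ*·x²·φ dx = 7.8433, so ⟨x²⟩ = 7.8433 / 3.2667.
⟨x²⟩ = 2.4010.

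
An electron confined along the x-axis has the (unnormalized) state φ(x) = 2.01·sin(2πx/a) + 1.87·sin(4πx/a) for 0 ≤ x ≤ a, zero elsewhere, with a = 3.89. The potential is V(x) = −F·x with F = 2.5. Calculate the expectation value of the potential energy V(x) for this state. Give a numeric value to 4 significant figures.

-4.863

⟨V⟩ = ∫ V(x)·|φ|² dx / ∫|φ|² dx.
On 0 ≤ x ≤ a (j ≠ l): ∫sin²(jπx/a) dx = a/2, ∫sin(jπx/a)·sin(lπx/a) dx = 0; diagonal moments ∫x·sin²(jπx/a) dx = a²/4, ∫x²·sin²(jπx/a) dx = a³·(1/6 − 1/(4j²π²)); cross terms ∫x·sin(jπx/a)·sin(lπx/a) dx = 0 for j + l even and −4jla²/(π²(j² − l²)²) for j + l odd, ∫x²·sin(jπx/a)·sin(lπx/a) dx = (−1)^(j+l)·4jla³/(π²(j² − l²)²); higher powers the same way via product-to-sum and parts.
State is unnormalized: ∫|φ|² dx = 14.659, and ∫φ*·V(x)·φ dx = -71.282, so ⟨V⟩ = -71.282 / 14.659.
⟨V⟩ = -4.8625.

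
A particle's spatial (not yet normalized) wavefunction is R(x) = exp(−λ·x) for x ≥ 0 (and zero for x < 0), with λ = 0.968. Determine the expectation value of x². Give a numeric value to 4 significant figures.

⟨x²⟩ = ∫ x²·|R|² dx / ∫|R|² dx (integrals over the domain).
Every integrand reduces to terms xʲ·e^(−2λx) on [0, ∞); use ∫₀^∞ xʲ·e^(−2λx) dx = j!/(2λ)^(j+1).
State is unnormalized: ∫|R|² dx = 0.51653, and ∫R*·x²·R dx = 0.27562, so ⟨x²⟩ = 0.27562 / 0.51653.
⟨x²⟩ = 0.53360.

0.5336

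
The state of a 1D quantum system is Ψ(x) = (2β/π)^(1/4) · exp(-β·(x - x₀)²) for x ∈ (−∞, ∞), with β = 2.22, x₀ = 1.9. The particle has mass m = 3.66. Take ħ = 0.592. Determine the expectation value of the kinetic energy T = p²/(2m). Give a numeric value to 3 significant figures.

T = −(ħ²/2m) d²/dx², so ⟨T⟩ = −(ħ²/2m) ∫ Ψ*·Ψ'' dx; with m = 3.66.
Gaussian moments (u = x − x₀): ∫u^(2j)·e^(−2βu²) du = (2j−1)!!/(4β)^j · √(π/(2β)), odd powers integrate to 0; here √(π/(2β)) = 0.84117. Derivatives: d/dx e^(−βu²) = −2βu·e^(−βu²), d²/dx² e^(−βu²) = (4β²u² − 2β)·e^(−βu²).
⟨T⟩ = 0.10629.

0.106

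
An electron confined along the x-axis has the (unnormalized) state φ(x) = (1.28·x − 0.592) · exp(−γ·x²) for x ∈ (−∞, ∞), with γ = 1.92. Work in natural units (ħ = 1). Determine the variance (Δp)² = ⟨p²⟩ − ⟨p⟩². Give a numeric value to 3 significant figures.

3.37

Compute ⟨p⟩ and ⟨p²⟩ separately; (Δp)² = ⟨p²⟩ − ⟨p⟩².
Expand each integrand as polynomial × e^(−2γx²) and use ∫x^(2j)·e^(−2γx²) dx = (2j−1)!!/(4γ)^j · √(π/(2γ)), odd powers → 0; here √(π/(2γ)) = 0.90450. Differentiate with the product rule, d/dx e^(−γx²) = −2γx·e^(−γx²).
Normalization: ∫|φ|² dx = 0.50996.
⟨p⟩ = 0.0000 and ⟨p²⟩ = 3.3730.
(Δp)² = 3.3730 − (0.0000)² = 3.3730.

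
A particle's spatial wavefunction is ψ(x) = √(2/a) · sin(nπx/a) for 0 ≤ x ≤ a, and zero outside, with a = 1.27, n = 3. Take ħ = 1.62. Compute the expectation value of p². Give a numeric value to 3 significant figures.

145.

p² ψ = −ħ² d²ψ/dx²; ⟨p²⟩ = −ħ² ∫ ψ*·ψ'' dx.
d/dx sin(nπx/a) = (nπ/a)·cos(nπx/a) and d²/dx² sin(nπx/a) = −(nπ/a)²·sin(nπx/a); on 0 ≤ x ≤ a, ∫sin²(nπx/a) dx = a/2 and ∫sin(nπx/a)·cos(nπx/a) dx = 0.
⟨p²⟩ = 144.53.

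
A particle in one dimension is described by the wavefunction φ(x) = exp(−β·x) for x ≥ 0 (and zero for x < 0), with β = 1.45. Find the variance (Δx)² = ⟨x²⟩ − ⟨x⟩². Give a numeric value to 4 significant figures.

0.1189

Compute ⟨x⟩ and ⟨x²⟩ separately, then (Δx)² = ⟨x²⟩ − ⟨x⟩².
Every integrand reduces to terms xʲ·e^(−2βx) on [0, ∞); use ∫₀^∞ xʲ·e^(−2βx) dx = j!/(2β)^(j+1).
Normalization: ∫|φ|² dx = 0.34483.
⟨x⟩ = 0.34483 and ⟨x²⟩ = 0.23781.
(Δx)² = 0.23781 − (0.34483)² = 0.11891.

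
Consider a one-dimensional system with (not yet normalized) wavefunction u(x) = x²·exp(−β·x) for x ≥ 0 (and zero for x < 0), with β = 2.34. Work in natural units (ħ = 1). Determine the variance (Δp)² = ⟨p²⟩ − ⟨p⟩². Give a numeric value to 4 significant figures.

1.825

Compute ⟨p⟩ and ⟨p²⟩ separately; (Δp)² = ⟨p²⟩ − ⟨p⟩².
Differentiate x²·exp(−β·x) with the product rule; every integrand then reduces to terms xʲ·e^(−2βx) on [0, ∞), with ∫₀^∞ xʲ·e^(−2βx) dx = j!/(2β)^(j+1).
Normalization: ∫|u|² dx = 0.010690.
⟨p⟩ = 0.0000 and ⟨p²⟩ = 1.8252.
(Δp)² = 1.8252 − (0.0000)² = 1.8252.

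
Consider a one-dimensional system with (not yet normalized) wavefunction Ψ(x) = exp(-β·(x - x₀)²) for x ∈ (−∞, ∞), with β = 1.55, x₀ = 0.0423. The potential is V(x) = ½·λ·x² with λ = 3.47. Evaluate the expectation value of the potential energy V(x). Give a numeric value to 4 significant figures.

0.2829

⟨V⟩ = ∫ V(x)·|Ψ|² dx / ∫|Ψ|² dx.
Gaussian moments (u = x − x₀): ∫u^(2j)·e^(−2βu²) du = (2j−1)!!/(4β)^j · √(π/(2β)), odd powers integrate to 0; here √(π/(2β)) = 1.0067.
State is unnormalized: ∫|Ψ|² dx = 1.0067, and ∫Ψ*·V(x)·Ψ dx = 0.28483, so ⟨V⟩ = 0.28483 / 1.0067.
⟨V⟩ = 0.28294.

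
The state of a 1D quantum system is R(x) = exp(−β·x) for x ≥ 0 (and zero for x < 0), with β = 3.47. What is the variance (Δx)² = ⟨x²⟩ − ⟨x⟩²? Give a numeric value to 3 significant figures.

0.0208

Compute ⟨x⟩ and ⟨x²⟩ separately, then (Δx)² = ⟨x²⟩ − ⟨x⟩².
Every integrand reduces to terms xʲ·e^(−2βx) on [0, ∞); use ∫₀^∞ xʲ·e^(−2βx) dx = j!/(2β)^(j+1).
Normalization: ∫|R|² dx = 0.14409.
⟨x⟩ = 0.14409 and ⟨x²⟩ = 0.041525.
(Δx)² = 0.041525 − (0.14409)² = 0.020763.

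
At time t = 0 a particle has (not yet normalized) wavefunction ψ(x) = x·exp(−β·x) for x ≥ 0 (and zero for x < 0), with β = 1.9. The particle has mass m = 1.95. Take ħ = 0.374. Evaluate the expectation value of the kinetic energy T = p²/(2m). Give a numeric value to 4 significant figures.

0.1295

T = −(ħ²/2m) d²/dx², so ⟨T⟩ = −(ħ²/2m) ∫ ψ*·ψ'' dx / ∫|ψ|² dx; with m = 1.95.
Differentiate x·exp(−β·x) with the product rule; every integrand then reduces to terms xʲ·e^(−2βx) on [0, ∞), with ∫₀^∞ xʲ·e^(−2βx) dx = j!/(2β)^(j+1).
State is unnormalized: ∫|ψ|² dx = 0.036448, and ∫ψ*·(−ħ²/2m · ψ'') dx = 0.0047192, so ⟨T⟩ = 0.0047192 / 0.036448.
⟨T⟩ = 0.12947.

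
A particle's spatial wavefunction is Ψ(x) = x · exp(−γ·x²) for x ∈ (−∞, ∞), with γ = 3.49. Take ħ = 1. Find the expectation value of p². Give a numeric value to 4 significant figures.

10.47

p² Ψ = −ħ² d²Ψ/dx²; ⟨p²⟩ = −ħ² ∫ Ψ*·Ψ'' dx / ∫|Ψ|² dx.
Expand each integrand as polynomial × e^(−2γx²) and use ∫x^(2j)·e^(−2γx²) dx = (2j−1)!!/(4γ)^j · √(π/(2γ)), odd powers → 0; here √(π/(2γ)) = 0.67088. Differentiate with the product rule, d/dx e^(−γx²) = −2γx·e^(−γx²).
State is unnormalized: ∫|Ψ|² dx = 0.048058, and ∫Ψ*·(−ħ² Ψ'') dx = 0.50316, so ⟨p²⟩ = 0.50316 / 0.048058.
⟨p²⟩ = 10.470.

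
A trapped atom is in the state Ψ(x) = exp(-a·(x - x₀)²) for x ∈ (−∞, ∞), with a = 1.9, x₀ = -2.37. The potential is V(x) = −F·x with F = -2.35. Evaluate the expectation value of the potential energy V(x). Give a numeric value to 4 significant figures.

⟨V⟩ = ∫ V(x)·|Ψ|² dx / ∫|Ψ|² dx.
Gaussian moments (u = x − x₀): ∫u^(2j)·e^(−2au²) du = (2j−1)!!/(4a)^j · √(π/(2a)), odd powers integrate to 0; here √(π/(2a)) = 0.90925.
State is unnormalized: ∫|Ψ|² dx = 0.90925, and ∫Ψ*·V(x)·Ψ dx = -5.0641, so ⟨V⟩ = -5.0641 / 0.90925.
⟨V⟩ = -5.5695.

-5.570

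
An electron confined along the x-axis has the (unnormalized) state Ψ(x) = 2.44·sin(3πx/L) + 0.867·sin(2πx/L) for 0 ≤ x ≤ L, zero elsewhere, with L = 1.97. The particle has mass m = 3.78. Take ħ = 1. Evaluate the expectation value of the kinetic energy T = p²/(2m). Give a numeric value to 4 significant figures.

2.839

T = −(ħ²/2m) d²/dx², so ⟨T⟩ = −(ħ²/2m) ∫ Ψ*·Ψ'' dx / ∫|Ψ|² dx; with m = 3.78.
d²/dx² sin(jπx/L) = −(jπ/L)²·sin(jπx/L); on 0 ≤ x ≤ L, ∫sin²(jπx/L) dx = L/2 and ∫sin(jπx/L)·sin(lπx/L) dx = 0 for j ≠ l, so only diagonal terms survive in ∫|Ψ|² and ∫Ψ·Ψ″; ∫Ψ·Ψ′ dx = [Ψ²/2] between the walls = 0.
State is unnormalized: ∫|Ψ|² dx = 6.6047, and ∫Ψ*·(−ħ²/2m · Ψ'') dx = 18.751, so ⟨T⟩ = 18.751 / 6.6047.
⟨T⟩ = 2.8390.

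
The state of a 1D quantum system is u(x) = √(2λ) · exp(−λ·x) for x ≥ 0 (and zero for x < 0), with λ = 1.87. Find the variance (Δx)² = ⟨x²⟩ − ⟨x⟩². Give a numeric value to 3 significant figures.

0.0715

Compute ⟨x⟩ and ⟨x²⟩ separately, then (Δx)² = ⟨x²⟩ − ⟨x⟩².
Every integrand reduces to terms xʲ·e^(−2λx) on [0, ∞); use ∫₀^∞ xʲ·e^(−2λx) dx = j!/(2λ)^(j+1).
⟨x⟩ = 0.26738 and ⟨x²⟩ = 0.14298.
(Δx)² = 0.14298 − (0.26738)² = 0.071492.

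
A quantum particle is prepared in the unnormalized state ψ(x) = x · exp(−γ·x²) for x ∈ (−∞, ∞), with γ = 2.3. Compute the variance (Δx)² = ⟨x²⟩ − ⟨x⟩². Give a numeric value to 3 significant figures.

0.326

Compute ⟨x⟩ and ⟨x²⟩ separately, then (Δx)² = ⟨x²⟩ − ⟨x⟩².
Expand each integrand as polynomial × e^(−2γx²) and use ∫x^(2j)·e^(−2γx²) dx = (2j−1)!!/(4γ)^j · √(π/(2γ)), odd powers → 0; here √(π/(2γ)) = 0.82641.
Normalization: ∫|ψ|² dx = 0.089827.
⟨x⟩ = 0.0000 and ⟨x²⟩ = 0.32609.
(Δx)² = 0.32609 − (0.0000)² = 0.32609.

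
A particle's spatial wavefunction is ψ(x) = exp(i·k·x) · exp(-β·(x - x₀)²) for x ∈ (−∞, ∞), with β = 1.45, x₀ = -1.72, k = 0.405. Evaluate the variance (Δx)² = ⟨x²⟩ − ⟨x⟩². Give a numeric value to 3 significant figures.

0.172

Compute ⟨x⟩ and ⟨x²⟩ separately, then (Δx)² = ⟨x²⟩ − ⟨x⟩².
Gaussian moments (u = x − x₀): ∫u^(2j)·e^(−2βu²) du = (2j−1)!!/(4β)^j · √(π/(2β)), odd powers integrate to 0; here √(π/(2β)) = 1.0408.
Normalization: ∫|ψ|² dx = 1.0408.
⟨x⟩ = -1.7200 and ⟨x²⟩ = 3.1308.
(Δx)² = 3.1308 − (-1.7200)² = 0.17241.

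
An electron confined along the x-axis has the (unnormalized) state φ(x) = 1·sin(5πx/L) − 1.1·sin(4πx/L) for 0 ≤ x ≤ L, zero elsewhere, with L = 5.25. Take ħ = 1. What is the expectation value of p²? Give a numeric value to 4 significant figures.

7.188

p² φ = −ħ² d²φ/dx²; ⟨p²⟩ = −ħ² ∫ φ*·φ'' dx / ∫|φ|² dx.
d²/dx² sin(jπx/L) = −(jπ/L)²·sin(jπx/L); on 0 ≤ x ≤ L, ∫sin²(jπx/L) dx = L/2 and ∫sin(jπx/L)·sin(lπx/L) dx = 0 for j ≠ l, so only diagonal terms survive in ∫|φ|² and ∫φ·φ″; ∫φ·φ′ dx = [φ²/2] between the walls = 0.
State is unnormalized: ∫|φ|² dx = 5.8013, and ∫φ*·(−ħ² φ'') dx = 41.697, so ⟨p²⟩ = 41.697 / 5.8013.
⟨p²⟩ = 7.1875.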